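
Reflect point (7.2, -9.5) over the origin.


Reflection over origin: (x,y) -> (-x,-y)
(7.2, -9.5) -> (-7.2, 9.5)

(-7.2, 9.5)


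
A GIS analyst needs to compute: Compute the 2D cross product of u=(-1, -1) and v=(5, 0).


u x v = u_x*v_y - u_y*v_x = (-1)*0 - (-1)*5
= 0 - (-5) = 5

5


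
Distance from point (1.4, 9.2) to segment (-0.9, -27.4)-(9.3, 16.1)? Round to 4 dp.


Project P onto AB: t = 0.8093 (clamped to [0,1])
Closest point on segment: (7.3547, 7.8037)
Distance: 6.1162

6.1162


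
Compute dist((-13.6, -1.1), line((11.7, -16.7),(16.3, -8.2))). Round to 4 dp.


|cross product| = 286.81
|line direction| = sqrt(93.41) = 9.6649
Distance = 286.81/sqrt(93.41) = 29.6755

29.6755


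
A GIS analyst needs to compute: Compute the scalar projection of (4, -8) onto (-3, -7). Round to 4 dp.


u.v = 44, |v| = sqrt(58) = 7.6158
Scalar projection = u.v / |v| = 44 / sqrt(58) = 5.7775

5.7775


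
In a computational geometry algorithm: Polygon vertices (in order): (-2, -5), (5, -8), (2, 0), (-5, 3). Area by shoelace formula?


Shoelace sum: ((-2)*(-8) - 5*(-5)) + (5*0 - 2*(-8)) + (2*3 - (-5)*0) + ((-5)*(-5) - (-2)*3)
= 94
Area = |94|/2 = 47

47


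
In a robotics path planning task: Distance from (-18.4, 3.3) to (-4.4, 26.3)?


dx=14, dy=23
d^2 = 14^2 + 23^2 = 725
d = sqrt(725) = 26.9258

26.9258


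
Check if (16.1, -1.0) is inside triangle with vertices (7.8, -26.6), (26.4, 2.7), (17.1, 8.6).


Cross products: AB x AP = 232.97, BC x BP = 95.18, CA x CP = 54.08
All same sign? yes

Yes, inside


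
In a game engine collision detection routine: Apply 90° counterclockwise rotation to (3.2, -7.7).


90° CCW: (x,y) -> (-y, x)
(3.2,-7.7) -> (7.7, 3.2)

(7.7, 3.2)


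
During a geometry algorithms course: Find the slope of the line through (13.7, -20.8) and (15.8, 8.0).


slope = (y2-y1)/(x2-x1) = (8-(-20.8))/(15.8-13.7) = 28.8/2.1 = 13.7143

13.7143


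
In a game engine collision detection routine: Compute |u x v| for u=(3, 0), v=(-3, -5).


|u x v| = |3*(-5) - 0*(-3)|
= |(-15) - 0| = 15

15


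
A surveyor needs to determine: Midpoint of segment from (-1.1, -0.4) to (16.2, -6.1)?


M = (((-1.1)+16.2)/2, ((-0.4)+(-6.1))/2)
= (7.55, -3.25)

(7.55, -3.25)


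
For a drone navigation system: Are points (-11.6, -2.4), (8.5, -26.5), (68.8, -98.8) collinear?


Cross product: (8.5-(-11.6))*((-98.8)-(-2.4)) - ((-26.5)-(-2.4))*(68.8-(-11.6))
= 0

Yes, collinear


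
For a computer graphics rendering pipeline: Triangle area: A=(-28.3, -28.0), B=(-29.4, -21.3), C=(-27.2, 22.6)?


Area = |x_A(y_B-y_C) + x_B(y_C-y_A) + x_C(y_A-y_B)|/2
= |1242.37 + (-1487.64) + 182.24|/2
= 63.03/2 = 31.515

31.515


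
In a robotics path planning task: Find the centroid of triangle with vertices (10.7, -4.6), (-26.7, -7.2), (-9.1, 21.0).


Centroid = ((x_A+x_B+x_C)/3, (y_A+y_B+y_C)/3)
= ((10.7+(-26.7)+(-9.1))/3, ((-4.6)+(-7.2)+21)/3)
= (-8.3667, 3.0667)

(-8.3667, 3.0667)


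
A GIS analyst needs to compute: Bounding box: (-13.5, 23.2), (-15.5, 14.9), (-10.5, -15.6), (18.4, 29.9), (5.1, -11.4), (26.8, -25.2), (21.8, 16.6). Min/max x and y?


x range: [-15.5, 26.8]
y range: [-25.2, 29.9]
Bounding box: (-15.5,-25.2) to (26.8,29.9)

(-15.5,-25.2) to (26.8,29.9)


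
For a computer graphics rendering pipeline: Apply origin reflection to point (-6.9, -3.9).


Reflection over origin: (x,y) -> (-x,-y)
(-6.9, -3.9) -> (6.9, 3.9)

(6.9, 3.9)


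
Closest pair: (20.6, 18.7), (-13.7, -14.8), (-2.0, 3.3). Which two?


d(P0,P1) = 47.9452, d(P0,P2) = 27.3481, d(P1,P2) = 21.5523
Closest: P1 and P2

Closest pair: (-13.7, -14.8) and (-2.0, 3.3), distance = 21.5523


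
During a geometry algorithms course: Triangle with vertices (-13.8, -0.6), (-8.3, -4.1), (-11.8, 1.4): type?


Side lengths squared: AB^2=42.5, BC^2=42.5, CA^2=8
Sorted: [8, 42.5, 42.5]
By sides: Isosceles, By angles: Acute

Isosceles, Acute


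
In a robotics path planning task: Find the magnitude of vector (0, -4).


|u| = sqrt(0^2 + (-4)^2) = sqrt(16) = 4

4


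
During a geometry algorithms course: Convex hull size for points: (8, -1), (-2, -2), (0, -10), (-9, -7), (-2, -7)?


Convex hull vertices (CCW): (-9, -7), (0, -10), (8, -1), (-2, -2)
Count = 4

4


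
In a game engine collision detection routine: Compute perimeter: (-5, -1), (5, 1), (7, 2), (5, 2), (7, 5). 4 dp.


Sides: (-5, -1)->(5, 1): sqrt(104) = 10.198039, (5, 1)->(7, 2): sqrt(5) = 2.236068, (7, 2)->(5, 2): sqrt(4) = 2, (5, 2)->(7, 5): sqrt(13) = 3.605551, (7, 5)->(-5, -1): sqrt(180) = 13.416408
Sum = 31.456066
Perimeter = 31.4561

31.4561


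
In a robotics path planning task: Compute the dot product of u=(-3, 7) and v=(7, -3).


u . v = u_x*v_x + u_y*v_y = (-3)*7 + 7*(-3)
= (-21) + (-21) = -42

-42


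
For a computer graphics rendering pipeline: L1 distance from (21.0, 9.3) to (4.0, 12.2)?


|21-4| + |9.3-12.2| = 17 + 2.9 = 19.9

19.9


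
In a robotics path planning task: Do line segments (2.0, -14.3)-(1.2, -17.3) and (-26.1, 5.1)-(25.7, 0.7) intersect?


Cross products: d1=-881.28, d2=-1040.2, d3=-99.82, d4=59.1
d1*d2 < 0 and d3*d4 < 0? no

No, they don't intersect


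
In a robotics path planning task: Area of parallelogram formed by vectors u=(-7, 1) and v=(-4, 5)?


|u x v| = |(-7)*5 - 1*(-4)|
= |(-35) - (-4)| = 31

31


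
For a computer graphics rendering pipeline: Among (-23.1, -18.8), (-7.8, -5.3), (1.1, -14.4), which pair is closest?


d(P0,P1) = 20.4044, d(P0,P2) = 24.5967, d(P1,P2) = 12.7287
Closest: P1 and P2

Closest pair: (-7.8, -5.3) and (1.1, -14.4), distance = 12.7287


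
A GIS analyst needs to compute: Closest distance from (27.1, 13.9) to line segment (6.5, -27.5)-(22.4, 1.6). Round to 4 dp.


Project P onto AB: t = 1 (clamped to [0,1])
Closest point on segment: (22.4, 1.6)
Distance: 13.1674

13.1674


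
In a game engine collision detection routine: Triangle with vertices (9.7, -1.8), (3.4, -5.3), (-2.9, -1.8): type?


Side lengths squared: AB^2=51.94, BC^2=51.94, CA^2=158.76
Sorted: [51.94, 51.94, 158.76]
By sides: Isosceles, By angles: Obtuse

Isosceles, Obtuse


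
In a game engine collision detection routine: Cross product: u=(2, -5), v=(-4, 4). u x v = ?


u x v = u_x*v_y - u_y*v_x = 2*4 - (-5)*(-4)
= 8 - 20 = -12

-12


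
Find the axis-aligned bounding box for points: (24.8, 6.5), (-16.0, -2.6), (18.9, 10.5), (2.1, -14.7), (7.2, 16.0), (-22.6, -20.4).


x range: [-22.6, 24.8]
y range: [-20.4, 16]
Bounding box: (-22.6,-20.4) to (24.8,16)

(-22.6,-20.4) to (24.8,16)


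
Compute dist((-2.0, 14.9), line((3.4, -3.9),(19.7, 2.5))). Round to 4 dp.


|cross product| = 341
|line direction| = sqrt(306.65) = 17.5114
Distance = 341/sqrt(306.65) = 19.473

19.473


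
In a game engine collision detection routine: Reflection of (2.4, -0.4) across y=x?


Reflection over y=x: (x,y) -> (y,x)
(2.4, -0.4) -> (-0.4, 2.4)

(-0.4, 2.4)


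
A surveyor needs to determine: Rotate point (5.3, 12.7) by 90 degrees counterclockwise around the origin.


90° CCW: (x,y) -> (-y, x)
(5.3,12.7) -> (-12.7, 5.3)

(-12.7, 5.3)


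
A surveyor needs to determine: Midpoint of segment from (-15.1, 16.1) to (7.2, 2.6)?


M = (((-15.1)+7.2)/2, (16.1+2.6)/2)
= (-3.95, 9.35)

(-3.95, 9.35)


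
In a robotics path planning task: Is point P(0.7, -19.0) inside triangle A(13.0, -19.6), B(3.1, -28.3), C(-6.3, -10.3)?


Cross products: AB x AP = -112.95, BC x BP = -44.22, CA x CP = -102.81
All same sign? yes

Yes, inside


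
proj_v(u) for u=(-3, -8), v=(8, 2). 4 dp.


u.v = -40, |v| = sqrt(68) = 8.2462
Scalar projection = u.v / |v| = -40 / sqrt(68) = -4.8507

-4.8507


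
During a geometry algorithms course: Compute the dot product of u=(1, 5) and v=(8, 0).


u . v = u_x*v_x + u_y*v_y = 1*8 + 5*0
= 8 + 0 = 8

8


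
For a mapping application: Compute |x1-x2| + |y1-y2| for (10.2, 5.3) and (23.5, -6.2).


|10.2-23.5| + |5.3-(-6.2)| = 13.3 + 11.5 = 24.8

24.8


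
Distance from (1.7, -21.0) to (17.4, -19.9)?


dx=15.7, dy=1.1
d^2 = 15.7^2 + 1.1^2 = 247.7
d = sqrt(247.7) = 15.7385

15.7385


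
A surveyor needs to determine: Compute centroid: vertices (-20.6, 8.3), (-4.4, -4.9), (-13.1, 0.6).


Centroid = ((x_A+x_B+x_C)/3, (y_A+y_B+y_C)/3)
= (((-20.6)+(-4.4)+(-13.1))/3, (8.3+(-4.9)+0.6)/3)
= (-12.7, 1.3333)

(-12.7, 1.3333)


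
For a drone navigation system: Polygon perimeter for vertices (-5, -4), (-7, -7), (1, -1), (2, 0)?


Sides: (-5, -4)->(-7, -7): sqrt(13) = 3.605551, (-7, -7)->(1, -1): sqrt(100) = 10, (1, -1)->(2, 0): sqrt(2) = 1.414214, (2, 0)->(-5, -4): sqrt(65) = 8.062258
Sum = 23.082023
Perimeter = 23.082

23.082


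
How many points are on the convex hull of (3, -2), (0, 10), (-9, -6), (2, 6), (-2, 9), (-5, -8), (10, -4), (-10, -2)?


Convex hull vertices (CCW): (-10, -2), (-9, -6), (-5, -8), (10, -4), (0, 10), (-2, 9)
Count = 6

6


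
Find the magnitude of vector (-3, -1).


|u| = sqrt((-3)^2 + (-1)^2) = sqrt(10) = 3.1623

3.1623


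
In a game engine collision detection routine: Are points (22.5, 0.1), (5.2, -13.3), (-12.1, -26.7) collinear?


Cross product: (5.2-22.5)*((-26.7)-0.1) - ((-13.3)-0.1)*((-12.1)-22.5)
= 0

Yes, collinear


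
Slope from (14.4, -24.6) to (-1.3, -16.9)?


slope = (y2-y1)/(x2-x1) = ((-16.9)-(-24.6))/((-1.3)-14.4) = 7.7/(-15.7) = -0.4904

-0.4904


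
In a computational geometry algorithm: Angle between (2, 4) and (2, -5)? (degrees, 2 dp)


u.v = -16, |u| = sqrt(20) = 4.4721, |v| = sqrt(29) = 5.3852
cos(theta) = u.v/(|u||v|) = -16/sqrt(580) = -0.664364
theta = acos(-0.664364) = 131.63 degrees

131.63 degrees


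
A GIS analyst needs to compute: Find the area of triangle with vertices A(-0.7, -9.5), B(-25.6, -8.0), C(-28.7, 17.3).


Area = |x_A(y_B-y_C) + x_B(y_C-y_A) + x_C(y_A-y_B)|/2
= |17.71 + (-686.08) + 43.05|/2
= 625.32/2 = 312.66

312.66


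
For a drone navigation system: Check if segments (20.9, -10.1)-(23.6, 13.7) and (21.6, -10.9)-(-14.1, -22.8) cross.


Cross products: d1=-36.89, d2=-854.42, d3=-18.82, d4=798.71
d1*d2 < 0 and d3*d4 < 0? no

No, they don't intersect


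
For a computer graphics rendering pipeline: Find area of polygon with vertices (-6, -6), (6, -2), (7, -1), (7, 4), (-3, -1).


Shoelace sum: ((-6)*(-2) - 6*(-6)) + (6*(-1) - 7*(-2)) + (7*4 - 7*(-1)) + (7*(-1) - (-3)*4) + ((-3)*(-6) - (-6)*(-1))
= 108
Area = |108|/2 = 54

54


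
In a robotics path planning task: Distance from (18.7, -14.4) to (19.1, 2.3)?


dx=0.4, dy=16.7
d^2 = 0.4^2 + 16.7^2 = 279.05
d = sqrt(279.05) = 16.7048

16.7048


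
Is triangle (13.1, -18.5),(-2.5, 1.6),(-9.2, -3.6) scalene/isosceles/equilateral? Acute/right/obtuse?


Side lengths squared: AB^2=647.37, BC^2=71.93, CA^2=719.3
Sorted: [71.93, 647.37, 719.3]
By sides: Scalene, By angles: Right

Scalene, Right


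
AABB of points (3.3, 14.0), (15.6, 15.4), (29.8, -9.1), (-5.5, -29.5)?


x range: [-5.5, 29.8]
y range: [-29.5, 15.4]
Bounding box: (-5.5,-29.5) to (29.8,15.4)

(-5.5,-29.5) to (29.8,15.4)


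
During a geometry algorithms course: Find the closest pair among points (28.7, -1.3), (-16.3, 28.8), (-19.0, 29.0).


d(P0,P1) = 54.1388, d(P0,P2) = 56.51, d(P1,P2) = 2.7074
Closest: P1 and P2

Closest pair: (-16.3, 28.8) and (-19.0, 29.0), distance = 2.7074


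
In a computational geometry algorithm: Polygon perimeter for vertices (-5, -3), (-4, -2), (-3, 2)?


Sides: (-5, -3)->(-4, -2): sqrt(2) = 1.414214, (-4, -2)->(-3, 2): sqrt(17) = 4.123106, (-3, 2)->(-5, -3): sqrt(29) = 5.385165
Sum = 10.922485
Perimeter = 10.9225

10.9225


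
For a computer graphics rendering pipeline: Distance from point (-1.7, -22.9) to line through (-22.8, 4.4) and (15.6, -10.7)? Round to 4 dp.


|cross product| = 729.71
|line direction| = sqrt(1702.57) = 41.2622
Distance = 729.71/sqrt(1702.57) = 17.6847

17.6847


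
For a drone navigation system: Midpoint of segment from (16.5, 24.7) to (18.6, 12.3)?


M = ((16.5+18.6)/2, (24.7+12.3)/2)
= (17.55, 18.5)

(17.55, 18.5)


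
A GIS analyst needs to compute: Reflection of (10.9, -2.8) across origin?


Reflection over origin: (x,y) -> (-x,-y)
(10.9, -2.8) -> (-10.9, 2.8)

(-10.9, 2.8)


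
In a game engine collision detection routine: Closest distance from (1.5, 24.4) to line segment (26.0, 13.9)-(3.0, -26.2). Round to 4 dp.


Project P onto AB: t = 0.0667 (clamped to [0,1])
Closest point on segment: (24.4669, 11.227)
Distance: 26.4765

26.4765


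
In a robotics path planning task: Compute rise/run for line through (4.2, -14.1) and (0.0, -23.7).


slope = (y2-y1)/(x2-x1) = ((-23.7)-(-14.1))/(0-4.2) = (-9.6)/(-4.2) = 2.2857

2.2857


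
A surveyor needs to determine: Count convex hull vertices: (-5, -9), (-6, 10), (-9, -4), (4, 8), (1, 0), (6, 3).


Convex hull vertices (CCW): (-9, -4), (-5, -9), (6, 3), (4, 8), (-6, 10)
Count = 5

5


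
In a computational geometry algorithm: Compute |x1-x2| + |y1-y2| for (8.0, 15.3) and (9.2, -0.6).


|8-9.2| + |15.3-(-0.6)| = 1.2 + 15.9 = 17.1

17.1


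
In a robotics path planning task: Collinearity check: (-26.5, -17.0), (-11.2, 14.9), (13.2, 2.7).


Cross product: ((-11.2)-(-26.5))*(2.7-(-17)) - (14.9-(-17))*(13.2-(-26.5))
= -965.02

No, not collinear


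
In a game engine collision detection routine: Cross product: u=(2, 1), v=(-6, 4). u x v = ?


u x v = u_x*v_y - u_y*v_x = 2*4 - 1*(-6)
= 8 - (-6) = 14

14


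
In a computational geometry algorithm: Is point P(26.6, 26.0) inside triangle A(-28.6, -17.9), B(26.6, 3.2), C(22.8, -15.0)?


Cross products: AB x AP = 1258.56, BC x BP = -86.64, CA x CP = -2096.38
All same sign? no

No, outside


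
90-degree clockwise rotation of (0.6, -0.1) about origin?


90° CW: (x,y) -> (y, -x)
(0.6,-0.1) -> (-0.1, -0.6)

(-0.1, -0.6)


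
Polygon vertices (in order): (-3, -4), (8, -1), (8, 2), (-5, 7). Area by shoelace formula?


Shoelace sum: ((-3)*(-1) - 8*(-4)) + (8*2 - 8*(-1)) + (8*7 - (-5)*2) + ((-5)*(-4) - (-3)*7)
= 166
Area = |166|/2 = 83

83


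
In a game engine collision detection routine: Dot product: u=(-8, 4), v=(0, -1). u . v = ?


u . v = u_x*v_x + u_y*v_y = (-8)*0 + 4*(-1)
= 0 + (-4) = -4

-4


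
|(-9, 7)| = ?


|u| = sqrt((-9)^2 + 7^2) = sqrt(130) = 11.4018

11.4018


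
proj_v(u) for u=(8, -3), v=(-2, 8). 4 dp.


u.v = -40, |v| = sqrt(68) = 8.2462
Scalar projection = u.v / |v| = -40 / sqrt(68) = -4.8507

-4.8507


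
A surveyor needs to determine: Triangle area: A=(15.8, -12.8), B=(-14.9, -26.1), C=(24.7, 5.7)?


Area = |x_A(y_B-y_C) + x_B(y_C-y_A) + x_C(y_A-y_B)|/2
= |(-502.44) + (-275.65) + 328.51|/2
= 449.58/2 = 224.79

224.79


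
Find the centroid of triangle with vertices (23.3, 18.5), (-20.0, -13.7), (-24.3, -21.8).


Centroid = ((x_A+x_B+x_C)/3, (y_A+y_B+y_C)/3)
= ((23.3+(-20)+(-24.3))/3, (18.5+(-13.7)+(-21.8))/3)
= (-7, -5.6667)

(-7, -5.6667)


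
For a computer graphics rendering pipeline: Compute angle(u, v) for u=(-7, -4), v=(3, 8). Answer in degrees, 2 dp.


u.v = -53, |u| = sqrt(65) = 8.0623, |v| = sqrt(73) = 8.544
cos(theta) = u.v/(|u||v|) = -53/sqrt(4745) = -0.76941
theta = acos(-0.76941) = 140.3 degrees

140.3 degrees


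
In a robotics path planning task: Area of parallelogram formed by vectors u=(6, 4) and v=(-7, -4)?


|u x v| = |6*(-4) - 4*(-7)|
= |(-24) - (-28)| = 4

4


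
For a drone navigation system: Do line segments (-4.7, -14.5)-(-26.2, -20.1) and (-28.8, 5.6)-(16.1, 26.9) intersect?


Cross products: d1=-1415.82, d2=-1209.31, d3=-567.11, d4=-773.62
d1*d2 < 0 and d3*d4 < 0? no

No, they don't intersect


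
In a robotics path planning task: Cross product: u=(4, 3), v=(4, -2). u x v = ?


u x v = u_x*v_y - u_y*v_x = 4*(-2) - 3*4
= (-8) - 12 = -20

-20


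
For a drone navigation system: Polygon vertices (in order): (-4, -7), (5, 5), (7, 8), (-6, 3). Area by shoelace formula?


Shoelace sum: ((-4)*5 - 5*(-7)) + (5*8 - 7*5) + (7*3 - (-6)*8) + ((-6)*(-7) - (-4)*3)
= 143
Area = |143|/2 = 71.5

71.5


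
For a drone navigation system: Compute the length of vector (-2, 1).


|u| = sqrt((-2)^2 + 1^2) = sqrt(5) = 2.2361

2.2361


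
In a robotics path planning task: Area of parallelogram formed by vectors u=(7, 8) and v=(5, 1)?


|u x v| = |7*1 - 8*5|
= |7 - 40| = 33

33


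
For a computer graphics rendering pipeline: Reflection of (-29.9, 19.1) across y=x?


Reflection over y=x: (x,y) -> (y,x)
(-29.9, 19.1) -> (19.1, -29.9)

(19.1, -29.9)


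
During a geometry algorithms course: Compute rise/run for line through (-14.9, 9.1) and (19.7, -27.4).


slope = (y2-y1)/(x2-x1) = ((-27.4)-9.1)/(19.7-(-14.9)) = (-36.5)/34.6 = -1.0549

-1.0549


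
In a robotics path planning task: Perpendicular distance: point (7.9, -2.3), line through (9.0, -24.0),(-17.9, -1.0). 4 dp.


|cross product| = 558.43
|line direction| = sqrt(1252.61) = 35.3922
Distance = 558.43/sqrt(1252.61) = 15.7783

15.7783


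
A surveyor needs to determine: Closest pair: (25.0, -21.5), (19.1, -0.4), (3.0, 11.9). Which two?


d(P0,P1) = 21.9094, d(P0,P2) = 39.9945, d(P1,P2) = 20.2608
Closest: P1 and P2

Closest pair: (19.1, -0.4) and (3.0, 11.9), distance = 20.2608


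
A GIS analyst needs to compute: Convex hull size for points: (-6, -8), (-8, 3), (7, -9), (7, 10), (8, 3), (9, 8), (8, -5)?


Convex hull vertices (CCW): (-8, 3), (-6, -8), (7, -9), (8, -5), (9, 8), (7, 10)
Count = 6

6


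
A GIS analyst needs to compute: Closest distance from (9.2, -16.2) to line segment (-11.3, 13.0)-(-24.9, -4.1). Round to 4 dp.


Project P onto AB: t = 0.4619 (clamped to [0,1])
Closest point on segment: (-17.5825, 5.1007)
Distance: 34.2202

34.2202


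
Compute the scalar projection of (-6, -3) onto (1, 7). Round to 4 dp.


u.v = -27, |v| = sqrt(50) = 7.0711
Scalar projection = u.v / |v| = -27 / sqrt(50) = -3.8184

-3.8184


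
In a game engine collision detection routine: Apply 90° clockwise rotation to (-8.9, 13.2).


90° CW: (x,y) -> (y, -x)
(-8.9,13.2) -> (13.2, 8.9)

(13.2, 8.9)


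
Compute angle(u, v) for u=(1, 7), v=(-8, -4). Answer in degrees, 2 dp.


u.v = -36, |u| = sqrt(50) = 7.0711, |v| = sqrt(80) = 8.9443
cos(theta) = u.v/(|u||v|) = -36/sqrt(4000) = -0.56921
theta = acos(-0.56921) = 124.7 degrees

124.7 degrees


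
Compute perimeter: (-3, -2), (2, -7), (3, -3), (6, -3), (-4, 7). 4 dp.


Sides: (-3, -2)->(2, -7): sqrt(50) = 7.071068, (2, -7)->(3, -3): sqrt(17) = 4.123106, (3, -3)->(6, -3): sqrt(9) = 3, (6, -3)->(-4, 7): sqrt(200) = 14.142136, (-4, 7)->(-3, -2): sqrt(82) = 9.055385
Sum = 37.391695
Perimeter = 37.3917

37.3917


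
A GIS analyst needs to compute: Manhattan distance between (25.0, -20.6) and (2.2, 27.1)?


|25-2.2| + |(-20.6)-27.1| = 22.8 + 47.7 = 70.5

70.5


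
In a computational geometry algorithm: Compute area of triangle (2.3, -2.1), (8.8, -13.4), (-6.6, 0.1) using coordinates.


Area = |x_A(y_B-y_C) + x_B(y_C-y_A) + x_C(y_A-y_B)|/2
= |(-31.05) + 19.36 + (-74.58)|/2
= 86.27/2 = 43.135

43.135


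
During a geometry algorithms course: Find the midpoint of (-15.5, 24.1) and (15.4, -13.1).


M = (((-15.5)+15.4)/2, (24.1+(-13.1))/2)
= (-0.05, 5.5)

(-0.05, 5.5)


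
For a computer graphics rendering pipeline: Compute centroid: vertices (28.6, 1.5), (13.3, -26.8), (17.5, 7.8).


Centroid = ((x_A+x_B+x_C)/3, (y_A+y_B+y_C)/3)
= ((28.6+13.3+17.5)/3, (1.5+(-26.8)+7.8)/3)
= (19.8, -5.8333)

(19.8, -5.8333)


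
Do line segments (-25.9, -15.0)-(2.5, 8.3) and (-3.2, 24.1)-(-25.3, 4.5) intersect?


Cross products: d1=419.19, d2=460.9, d3=581.53, d4=539.82
d1*d2 < 0 and d3*d4 < 0? no

No, they don't intersect


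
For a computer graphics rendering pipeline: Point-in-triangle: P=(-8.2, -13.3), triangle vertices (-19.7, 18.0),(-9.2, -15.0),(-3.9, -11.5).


Cross products: AB x AP = 50.85, BC x BP = 5.51, CA x CP = 155.29
All same sign? yes

Yes, inside


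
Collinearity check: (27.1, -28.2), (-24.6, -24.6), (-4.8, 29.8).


Cross product: ((-24.6)-27.1)*(29.8-(-28.2)) - ((-24.6)-(-28.2))*((-4.8)-27.1)
= -2883.76

No, not collinear


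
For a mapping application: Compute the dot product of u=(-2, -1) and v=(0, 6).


u . v = u_x*v_x + u_y*v_y = (-2)*0 + (-1)*6
= 0 + (-6) = -6

-6


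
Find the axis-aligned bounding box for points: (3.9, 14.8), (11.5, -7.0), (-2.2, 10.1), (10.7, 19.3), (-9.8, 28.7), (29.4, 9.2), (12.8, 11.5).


x range: [-9.8, 29.4]
y range: [-7, 28.7]
Bounding box: (-9.8,-7) to (29.4,28.7)

(-9.8,-7) to (29.4,28.7)


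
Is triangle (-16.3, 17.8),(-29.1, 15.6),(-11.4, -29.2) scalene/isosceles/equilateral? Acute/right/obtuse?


Side lengths squared: AB^2=168.68, BC^2=2320.33, CA^2=2233.01
Sorted: [168.68, 2233.01, 2320.33]
By sides: Scalene, By angles: Acute

Scalene, Acute


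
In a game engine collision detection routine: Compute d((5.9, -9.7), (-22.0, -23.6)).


dx=-27.9, dy=-13.9
d^2 = (-27.9)^2 + (-13.9)^2 = 971.62
d = sqrt(971.62) = 31.1708

31.1708


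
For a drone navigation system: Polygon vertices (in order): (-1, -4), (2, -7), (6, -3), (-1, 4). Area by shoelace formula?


Shoelace sum: ((-1)*(-7) - 2*(-4)) + (2*(-3) - 6*(-7)) + (6*4 - (-1)*(-3)) + ((-1)*(-4) - (-1)*4)
= 80
Area = |80|/2 = 40

40


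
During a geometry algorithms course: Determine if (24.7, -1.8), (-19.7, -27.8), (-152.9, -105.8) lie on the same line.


Cross product: ((-19.7)-24.7)*((-105.8)-(-1.8)) - ((-27.8)-(-1.8))*((-152.9)-24.7)
= 0

Yes, collinear


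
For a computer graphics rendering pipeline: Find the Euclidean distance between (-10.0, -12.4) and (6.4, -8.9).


dx=16.4, dy=3.5
d^2 = 16.4^2 + 3.5^2 = 281.21
d = sqrt(281.21) = 16.7693

16.7693


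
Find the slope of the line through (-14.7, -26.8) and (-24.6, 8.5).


slope = (y2-y1)/(x2-x1) = (8.5-(-26.8))/((-24.6)-(-14.7)) = 35.3/(-9.9) = -3.5657

-3.5657


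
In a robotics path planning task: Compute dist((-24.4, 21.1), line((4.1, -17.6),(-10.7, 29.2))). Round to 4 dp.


|cross product| = 761.04
|line direction| = sqrt(2409.28) = 49.0844
Distance = 761.04/sqrt(2409.28) = 15.5047

15.5047


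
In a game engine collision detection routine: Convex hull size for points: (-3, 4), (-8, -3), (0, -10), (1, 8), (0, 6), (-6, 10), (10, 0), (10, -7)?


Convex hull vertices (CCW): (-8, -3), (0, -10), (10, -7), (10, 0), (1, 8), (-6, 10)
Count = 6

6


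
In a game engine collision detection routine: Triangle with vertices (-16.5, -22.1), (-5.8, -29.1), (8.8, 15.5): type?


Side lengths squared: AB^2=163.49, BC^2=2202.32, CA^2=2053.85
Sorted: [163.49, 2053.85, 2202.32]
By sides: Scalene, By angles: Acute

Scalene, Acute


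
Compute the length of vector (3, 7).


|u| = sqrt(3^2 + 7^2) = sqrt(58) = 7.6158

7.6158


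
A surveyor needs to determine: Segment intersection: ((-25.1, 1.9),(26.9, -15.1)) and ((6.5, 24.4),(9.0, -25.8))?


Cross products: d1=-1642.57, d2=925.33, d3=1707.2, d4=-860.7
d1*d2 < 0 and d3*d4 < 0? yes

Yes, they intersect


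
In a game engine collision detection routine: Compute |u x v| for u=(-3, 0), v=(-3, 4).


|u x v| = |(-3)*4 - 0*(-3)|
= |(-12) - 0| = 12

12


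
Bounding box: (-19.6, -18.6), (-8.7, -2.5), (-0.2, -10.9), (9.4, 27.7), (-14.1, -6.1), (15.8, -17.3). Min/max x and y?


x range: [-19.6, 15.8]
y range: [-18.6, 27.7]
Bounding box: (-19.6,-18.6) to (15.8,27.7)

(-19.6,-18.6) to (15.8,27.7)


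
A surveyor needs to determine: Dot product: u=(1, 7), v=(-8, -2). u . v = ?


u . v = u_x*v_x + u_y*v_y = 1*(-8) + 7*(-2)
= (-8) + (-14) = -22

-22


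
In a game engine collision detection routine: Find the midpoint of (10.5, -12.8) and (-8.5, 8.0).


M = ((10.5+(-8.5))/2, ((-12.8)+8)/2)
= (1, -2.4)

(1, -2.4)


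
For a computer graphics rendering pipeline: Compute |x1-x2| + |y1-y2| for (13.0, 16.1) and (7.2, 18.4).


|13-7.2| + |16.1-18.4| = 5.8 + 2.3 = 8.1

8.1


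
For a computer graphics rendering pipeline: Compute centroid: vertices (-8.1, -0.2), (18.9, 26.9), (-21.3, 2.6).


Centroid = ((x_A+x_B+x_C)/3, (y_A+y_B+y_C)/3)
= (((-8.1)+18.9+(-21.3))/3, ((-0.2)+26.9+2.6)/3)
= (-3.5, 9.7667)

(-3.5, 9.7667)


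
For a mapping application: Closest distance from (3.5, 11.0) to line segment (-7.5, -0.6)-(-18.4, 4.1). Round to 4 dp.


Project P onto AB: t = 0 (clamped to [0,1])
Closest point on segment: (-7.5, -0.6)
Distance: 15.9862

15.9862


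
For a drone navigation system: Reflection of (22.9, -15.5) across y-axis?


Reflection over y-axis: (x,y) -> (-x,y)
(22.9, -15.5) -> (-22.9, -15.5)

(-22.9, -15.5)


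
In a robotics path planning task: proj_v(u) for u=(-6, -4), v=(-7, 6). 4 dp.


u.v = 18, |v| = sqrt(85) = 9.2195
Scalar projection = u.v / |v| = 18 / sqrt(85) = 1.9524

1.9524


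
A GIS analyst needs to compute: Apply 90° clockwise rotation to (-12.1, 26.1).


90° CW: (x,y) -> (y, -x)
(-12.1,26.1) -> (26.1, 12.1)

(26.1, 12.1)


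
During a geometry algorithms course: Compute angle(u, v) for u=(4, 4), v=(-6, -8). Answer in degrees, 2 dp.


u.v = -56, |u| = sqrt(32) = 5.6569, |v| = sqrt(100) = 10
cos(theta) = u.v/(|u||v|) = -56/sqrt(3200) = -0.989949
theta = acos(-0.989949) = 171.87 degrees

171.87 degrees


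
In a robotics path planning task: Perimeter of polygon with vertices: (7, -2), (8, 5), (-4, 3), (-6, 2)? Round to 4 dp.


Sides: (7, -2)->(8, 5): sqrt(50) = 7.071068, (8, 5)->(-4, 3): sqrt(148) = 12.165525, (-4, 3)->(-6, 2): sqrt(5) = 2.236068, (-6, 2)->(7, -2): sqrt(185) = 13.601471
Sum = 35.074132
Perimeter = 35.0741

35.0741


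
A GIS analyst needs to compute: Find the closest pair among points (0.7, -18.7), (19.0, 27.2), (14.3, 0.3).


d(P0,P1) = 49.4136, d(P0,P2) = 23.3658, d(P1,P2) = 27.3075
Closest: P0 and P2

Closest pair: (0.7, -18.7) and (14.3, 0.3), distance = 23.3658


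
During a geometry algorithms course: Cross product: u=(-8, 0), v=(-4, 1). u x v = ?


u x v = u_x*v_y - u_y*v_x = (-8)*1 - 0*(-4)
= (-8) - 0 = -8

-8


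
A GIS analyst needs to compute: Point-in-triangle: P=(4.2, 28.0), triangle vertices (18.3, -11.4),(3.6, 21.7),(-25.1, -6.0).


Cross products: AB x AP = -112.47, BC x BP = -164.19, CA x CP = 1633.82
All same sign? no

No, outside


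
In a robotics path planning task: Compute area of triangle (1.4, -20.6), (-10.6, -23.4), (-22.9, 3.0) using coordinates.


Area = |x_A(y_B-y_C) + x_B(y_C-y_A) + x_C(y_A-y_B)|/2
= |(-36.96) + (-250.16) + (-64.12)|/2
= 351.24/2 = 175.62

175.62


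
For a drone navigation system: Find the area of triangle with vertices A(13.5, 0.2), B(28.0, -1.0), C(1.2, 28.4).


Area = |x_A(y_B-y_C) + x_B(y_C-y_A) + x_C(y_A-y_B)|/2
= |(-396.9) + 789.6 + 1.44|/2
= 394.14/2 = 197.07

197.07


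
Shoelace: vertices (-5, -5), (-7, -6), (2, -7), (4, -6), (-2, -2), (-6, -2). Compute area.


Shoelace sum: ((-5)*(-6) - (-7)*(-5)) + ((-7)*(-7) - 2*(-6)) + (2*(-6) - 4*(-7)) + (4*(-2) - (-2)*(-6)) + ((-2)*(-2) - (-6)*(-2)) + ((-6)*(-5) - (-5)*(-2))
= 64
Area = |64|/2 = 32

32


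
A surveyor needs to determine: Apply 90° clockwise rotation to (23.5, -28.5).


90° CW: (x,y) -> (y, -x)
(23.5,-28.5) -> (-28.5, -23.5)

(-28.5, -23.5)


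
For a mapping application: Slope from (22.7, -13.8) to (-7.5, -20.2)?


slope = (y2-y1)/(x2-x1) = ((-20.2)-(-13.8))/((-7.5)-22.7) = (-6.4)/(-30.2) = 0.2119

0.2119


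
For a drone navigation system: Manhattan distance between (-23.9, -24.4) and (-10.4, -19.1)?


|(-23.9)-(-10.4)| + |(-24.4)-(-19.1)| = 13.5 + 5.3 = 18.8

18.8


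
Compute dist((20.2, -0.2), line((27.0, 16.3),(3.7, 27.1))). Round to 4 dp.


|cross product| = 457.89
|line direction| = sqrt(659.53) = 25.6813
Distance = 457.89/sqrt(659.53) = 17.8297

17.8297


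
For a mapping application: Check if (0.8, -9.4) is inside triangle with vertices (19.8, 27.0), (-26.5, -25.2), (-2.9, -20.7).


Cross products: AB x AP = 693.52, BC x BP = 250.03, CA x CP = 80.02
All same sign? yes

Yes, inside


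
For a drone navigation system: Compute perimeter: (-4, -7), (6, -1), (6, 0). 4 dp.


Sides: (-4, -7)->(6, -1): sqrt(136) = 11.661904, (6, -1)->(6, 0): sqrt(1) = 1, (6, 0)->(-4, -7): sqrt(149) = 12.206556
Sum = 24.86846
Perimeter = 24.8685

24.8685


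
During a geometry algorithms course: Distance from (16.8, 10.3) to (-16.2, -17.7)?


dx=-33, dy=-28
d^2 = (-33)^2 + (-28)^2 = 1873
d = sqrt(1873) = 43.2782

43.2782


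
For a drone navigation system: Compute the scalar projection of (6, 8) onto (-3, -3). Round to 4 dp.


u.v = -42, |v| = sqrt(18) = 4.2426
Scalar projection = u.v / |v| = -42 / sqrt(18) = -9.8995

-9.8995


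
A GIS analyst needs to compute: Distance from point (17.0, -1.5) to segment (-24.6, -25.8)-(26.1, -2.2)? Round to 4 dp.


Project P onto AB: t = 0.8578 (clamped to [0,1])
Closest point on segment: (18.8884, -5.5569)
Distance: 4.4749

4.4749


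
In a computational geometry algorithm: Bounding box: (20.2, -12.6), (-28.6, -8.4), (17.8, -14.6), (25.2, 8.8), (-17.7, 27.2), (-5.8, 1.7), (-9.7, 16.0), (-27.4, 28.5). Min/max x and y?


x range: [-28.6, 25.2]
y range: [-14.6, 28.5]
Bounding box: (-28.6,-14.6) to (25.2,28.5)

(-28.6,-14.6) to (25.2,28.5)


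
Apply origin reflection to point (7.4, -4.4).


Reflection over origin: (x,y) -> (-x,-y)
(7.4, -4.4) -> (-7.4, 4.4)

(-7.4, 4.4)


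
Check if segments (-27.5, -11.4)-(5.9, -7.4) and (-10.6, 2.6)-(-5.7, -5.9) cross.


Cross products: d1=-212.25, d2=91.25, d3=400, d4=96.5
d1*d2 < 0 and d3*d4 < 0? no

No, they don't intersect


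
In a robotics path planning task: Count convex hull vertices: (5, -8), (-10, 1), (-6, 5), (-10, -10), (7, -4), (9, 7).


Convex hull vertices (CCW): (-10, -10), (5, -8), (7, -4), (9, 7), (-6, 5), (-10, 1)
Count = 6

6


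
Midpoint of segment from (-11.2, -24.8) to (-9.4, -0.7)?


M = (((-11.2)+(-9.4))/2, ((-24.8)+(-0.7))/2)
= (-10.3, -12.75)

(-10.3, -12.75)


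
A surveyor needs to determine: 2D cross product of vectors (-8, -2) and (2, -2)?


u x v = u_x*v_y - u_y*v_x = (-8)*(-2) - (-2)*2
= 16 - (-4) = 20

20


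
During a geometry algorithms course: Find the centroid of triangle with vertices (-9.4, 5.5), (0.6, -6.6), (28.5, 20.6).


Centroid = ((x_A+x_B+x_C)/3, (y_A+y_B+y_C)/3)
= (((-9.4)+0.6+28.5)/3, (5.5+(-6.6)+20.6)/3)
= (6.5667, 6.5)

(6.5667, 6.5)


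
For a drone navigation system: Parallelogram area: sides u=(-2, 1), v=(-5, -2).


|u x v| = |(-2)*(-2) - 1*(-5)|
= |4 - (-5)| = 9

9


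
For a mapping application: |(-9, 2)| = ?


|u| = sqrt((-9)^2 + 2^2) = sqrt(85) = 9.2195

9.2195


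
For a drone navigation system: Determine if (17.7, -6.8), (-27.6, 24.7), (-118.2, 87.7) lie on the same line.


Cross product: ((-27.6)-17.7)*(87.7-(-6.8)) - (24.7-(-6.8))*((-118.2)-17.7)
= 0

Yes, collinear


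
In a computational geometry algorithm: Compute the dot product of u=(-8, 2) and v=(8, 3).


u . v = u_x*v_x + u_y*v_y = (-8)*8 + 2*3
= (-64) + 6 = -58

-58


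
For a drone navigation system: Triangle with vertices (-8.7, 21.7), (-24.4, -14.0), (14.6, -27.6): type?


Side lengths squared: AB^2=1520.98, BC^2=1705.96, CA^2=2973.38
Sorted: [1520.98, 1705.96, 2973.38]
By sides: Scalene, By angles: Acute

Scalene, Acute


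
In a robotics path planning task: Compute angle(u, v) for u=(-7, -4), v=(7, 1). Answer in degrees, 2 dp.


u.v = -53, |u| = sqrt(65) = 8.0623, |v| = sqrt(50) = 7.0711
cos(theta) = u.v/(|u||v|) = -53/sqrt(3250) = -0.929682
theta = acos(-0.929682) = 158.39 degrees

158.39 degrees


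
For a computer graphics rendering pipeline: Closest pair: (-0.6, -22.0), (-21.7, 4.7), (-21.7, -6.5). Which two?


d(P0,P1) = 34.0309, d(P0,P2) = 26.1813, d(P1,P2) = 11.2
Closest: P1 and P2

Closest pair: (-21.7, 4.7) and (-21.7, -6.5), distance = 11.2


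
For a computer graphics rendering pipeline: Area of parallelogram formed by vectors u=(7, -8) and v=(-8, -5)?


|u x v| = |7*(-5) - (-8)*(-8)|
= |(-35) - 64| = 99

99


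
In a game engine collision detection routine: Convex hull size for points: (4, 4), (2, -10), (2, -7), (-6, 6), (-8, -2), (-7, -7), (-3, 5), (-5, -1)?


Convex hull vertices (CCW): (-8, -2), (-7, -7), (2, -10), (4, 4), (-6, 6)
Count = 5

5


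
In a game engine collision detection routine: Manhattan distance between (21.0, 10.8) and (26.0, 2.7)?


|21-26| + |10.8-2.7| = 5 + 8.1 = 13.1

13.1


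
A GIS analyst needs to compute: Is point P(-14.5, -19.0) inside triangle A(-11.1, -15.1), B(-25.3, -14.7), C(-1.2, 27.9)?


Cross products: AB x AP = 56.74, BC x BP = -563.71, CA x CP = -107.59
All same sign? no

No, outside


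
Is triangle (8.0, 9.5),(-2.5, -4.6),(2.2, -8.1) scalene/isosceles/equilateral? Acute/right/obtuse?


Side lengths squared: AB^2=309.06, BC^2=34.34, CA^2=343.4
Sorted: [34.34, 309.06, 343.4]
By sides: Scalene, By angles: Right

Scalene, Right


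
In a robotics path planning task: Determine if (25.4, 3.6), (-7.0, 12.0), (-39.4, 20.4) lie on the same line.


Cross product: ((-7)-25.4)*(20.4-3.6) - (12-3.6)*((-39.4)-25.4)
= 0

Yes, collinear


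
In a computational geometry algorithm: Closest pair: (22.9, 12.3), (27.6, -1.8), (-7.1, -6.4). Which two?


d(P0,P1) = 14.8627, d(P0,P2) = 35.351, d(P1,P2) = 35.0036
Closest: P0 and P1

Closest pair: (22.9, 12.3) and (27.6, -1.8), distance = 14.8627


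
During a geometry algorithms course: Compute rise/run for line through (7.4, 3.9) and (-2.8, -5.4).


slope = (y2-y1)/(x2-x1) = ((-5.4)-3.9)/((-2.8)-7.4) = (-9.3)/(-10.2) = 0.9118

0.9118


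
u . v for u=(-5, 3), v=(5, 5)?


u . v = u_x*v_x + u_y*v_y = (-5)*5 + 3*5
= (-25) + 15 = -10

-10


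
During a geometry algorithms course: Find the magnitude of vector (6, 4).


|u| = sqrt(6^2 + 4^2) = sqrt(52) = 7.2111

7.2111


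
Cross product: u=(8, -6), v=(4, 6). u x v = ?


u x v = u_x*v_y - u_y*v_x = 8*6 - (-6)*4
= 48 - (-24) = 72

72


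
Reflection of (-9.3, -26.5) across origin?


Reflection over origin: (x,y) -> (-x,-y)
(-9.3, -26.5) -> (9.3, 26.5)

(9.3, 26.5)


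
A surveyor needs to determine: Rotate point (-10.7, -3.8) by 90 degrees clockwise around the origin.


90° CW: (x,y) -> (y, -x)
(-10.7,-3.8) -> (-3.8, 10.7)

(-3.8, 10.7)


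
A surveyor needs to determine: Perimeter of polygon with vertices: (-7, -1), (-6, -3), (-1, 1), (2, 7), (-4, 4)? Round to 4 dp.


Sides: (-7, -1)->(-6, -3): sqrt(5) = 2.236068, (-6, -3)->(-1, 1): sqrt(41) = 6.403124, (-1, 1)->(2, 7): sqrt(45) = 6.708204, (2, 7)->(-4, 4): sqrt(45) = 6.708204, (-4, 4)->(-7, -1): sqrt(34) = 5.830952
Sum = 27.886552
Perimeter = 27.8866

27.8866


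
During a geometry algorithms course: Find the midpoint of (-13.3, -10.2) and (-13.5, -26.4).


M = (((-13.3)+(-13.5))/2, ((-10.2)+(-26.4))/2)
= (-13.4, -18.3)

(-13.4, -18.3)


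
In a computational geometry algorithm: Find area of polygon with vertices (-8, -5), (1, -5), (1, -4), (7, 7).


Shoelace sum: ((-8)*(-5) - 1*(-5)) + (1*(-4) - 1*(-5)) + (1*7 - 7*(-4)) + (7*(-5) - (-8)*7)
= 102
Area = |102|/2 = 51

51


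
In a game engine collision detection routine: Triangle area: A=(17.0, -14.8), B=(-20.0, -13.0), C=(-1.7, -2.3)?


Area = |x_A(y_B-y_C) + x_B(y_C-y_A) + x_C(y_A-y_B)|/2
= |(-181.9) + (-250) + 3.06|/2
= 428.84/2 = 214.42

214.42


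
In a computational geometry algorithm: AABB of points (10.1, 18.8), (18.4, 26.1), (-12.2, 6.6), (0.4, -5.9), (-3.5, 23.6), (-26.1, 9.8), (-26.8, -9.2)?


x range: [-26.8, 18.4]
y range: [-9.2, 26.1]
Bounding box: (-26.8,-9.2) to (18.4,26.1)

(-26.8,-9.2) to (18.4,26.1)


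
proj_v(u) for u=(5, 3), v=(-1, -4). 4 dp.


u.v = -17, |v| = sqrt(17) = 4.1231
Scalar projection = u.v / |v| = -17 / sqrt(17) = -4.1231

-4.1231


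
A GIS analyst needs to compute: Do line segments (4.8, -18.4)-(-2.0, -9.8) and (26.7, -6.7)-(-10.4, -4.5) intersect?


Cross products: d1=482.25, d2=178.15, d3=-267.9, d4=36.2
d1*d2 < 0 and d3*d4 < 0? no

No, they don't intersect


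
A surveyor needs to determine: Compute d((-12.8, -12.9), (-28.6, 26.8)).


dx=-15.8, dy=39.7
d^2 = (-15.8)^2 + 39.7^2 = 1825.73
d = sqrt(1825.73) = 42.7286

42.7286


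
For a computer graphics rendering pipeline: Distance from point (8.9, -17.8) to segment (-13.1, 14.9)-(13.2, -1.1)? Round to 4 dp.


Project P onto AB: t = 1 (clamped to [0,1])
Closest point on segment: (13.2, -1.1)
Distance: 17.2447

17.2447


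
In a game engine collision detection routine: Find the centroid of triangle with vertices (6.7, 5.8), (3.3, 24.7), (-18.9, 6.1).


Centroid = ((x_A+x_B+x_C)/3, (y_A+y_B+y_C)/3)
= ((6.7+3.3+(-18.9))/3, (5.8+24.7+6.1)/3)
= (-2.9667, 12.2)

(-2.9667, 12.2)


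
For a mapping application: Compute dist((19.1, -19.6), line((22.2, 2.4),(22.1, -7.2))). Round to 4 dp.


|cross product| = 27.56
|line direction| = sqrt(92.17) = 9.6005
Distance = 27.56/sqrt(92.17) = 2.8707

2.8707


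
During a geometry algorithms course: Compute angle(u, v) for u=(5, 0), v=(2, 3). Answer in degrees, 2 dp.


u.v = 10, |u| = sqrt(25) = 5, |v| = sqrt(13) = 3.6056
cos(theta) = u.v/(|u||v|) = 10/sqrt(325) = 0.5547
theta = acos(0.5547) = 56.31 degrees

56.31 degrees


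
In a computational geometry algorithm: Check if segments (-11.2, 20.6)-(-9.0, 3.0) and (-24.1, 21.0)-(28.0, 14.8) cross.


Cross products: d1=59.14, d2=-844.18, d3=-226.16, d4=677.16
d1*d2 < 0 and d3*d4 < 0? yes

Yes, they intersect


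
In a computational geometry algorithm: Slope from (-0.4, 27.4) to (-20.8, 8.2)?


slope = (y2-y1)/(x2-x1) = (8.2-27.4)/((-20.8)-(-0.4)) = (-19.2)/(-20.4) = 0.9412

0.9412


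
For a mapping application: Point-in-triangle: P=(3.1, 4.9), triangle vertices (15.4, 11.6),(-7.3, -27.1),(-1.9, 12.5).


Cross products: AB x AP = -323.92, BC x BP = -239.04, CA x CP = -126.98
All same sign? yes

Yes, inside


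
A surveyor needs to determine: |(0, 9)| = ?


|u| = sqrt(0^2 + 9^2) = sqrt(81) = 9

9


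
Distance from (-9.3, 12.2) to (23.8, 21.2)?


dx=33.1, dy=9
d^2 = 33.1^2 + 9^2 = 1176.61
d = sqrt(1176.61) = 34.3017

34.3017


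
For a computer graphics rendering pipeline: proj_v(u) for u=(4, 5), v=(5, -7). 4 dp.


u.v = -15, |v| = sqrt(74) = 8.6023
Scalar projection = u.v / |v| = -15 / sqrt(74) = -1.7437

-1.7437


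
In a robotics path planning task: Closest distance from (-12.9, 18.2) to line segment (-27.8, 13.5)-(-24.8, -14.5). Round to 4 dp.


Project P onto AB: t = 0 (clamped to [0,1])
Closest point on segment: (-27.8, 13.5)
Distance: 15.6237

15.6237


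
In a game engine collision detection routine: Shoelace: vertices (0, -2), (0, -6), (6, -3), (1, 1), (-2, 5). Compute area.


Shoelace sum: (0*(-6) - 0*(-2)) + (0*(-3) - 6*(-6)) + (6*1 - 1*(-3)) + (1*5 - (-2)*1) + ((-2)*(-2) - 0*5)
= 56
Area = |56|/2 = 28

28


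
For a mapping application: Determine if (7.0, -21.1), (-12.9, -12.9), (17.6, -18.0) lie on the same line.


Cross product: ((-12.9)-7)*((-18)-(-21.1)) - ((-12.9)-(-21.1))*(17.6-7)
= -148.61

No, not collinear


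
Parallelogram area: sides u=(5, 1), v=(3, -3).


|u x v| = |5*(-3) - 1*3|
= |(-15) - 3| = 18

18


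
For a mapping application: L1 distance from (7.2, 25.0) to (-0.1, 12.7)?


|7.2-(-0.1)| + |25-12.7| = 7.3 + 12.3 = 19.6

19.6


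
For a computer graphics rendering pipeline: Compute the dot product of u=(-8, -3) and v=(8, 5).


u . v = u_x*v_x + u_y*v_y = (-8)*8 + (-3)*5
= (-64) + (-15) = -79

-79


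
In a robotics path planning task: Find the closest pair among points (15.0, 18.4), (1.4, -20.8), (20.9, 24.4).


d(P0,P1) = 41.4922, d(P0,P2) = 8.4149, d(P1,P2) = 49.2269
Closest: P0 and P2

Closest pair: (15.0, 18.4) and (20.9, 24.4), distance = 8.4149
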